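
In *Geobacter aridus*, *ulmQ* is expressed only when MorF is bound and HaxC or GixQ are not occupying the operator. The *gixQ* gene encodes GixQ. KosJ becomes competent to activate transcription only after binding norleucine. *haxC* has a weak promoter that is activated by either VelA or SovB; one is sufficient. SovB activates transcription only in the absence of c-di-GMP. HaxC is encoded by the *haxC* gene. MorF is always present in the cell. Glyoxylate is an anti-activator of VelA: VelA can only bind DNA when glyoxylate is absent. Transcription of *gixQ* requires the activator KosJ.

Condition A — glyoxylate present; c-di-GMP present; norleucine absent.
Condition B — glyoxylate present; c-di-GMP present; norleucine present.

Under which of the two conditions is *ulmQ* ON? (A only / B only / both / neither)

Condition A:
Glyoxylate is present, so VelA is inactive.
c-di-GMP is present, so SovB is inactive.
No activator is available at the *haxC* promoter, so *haxC* is not transcribed.
So HaxC is not produced.
MorF is produced constitutively and is active.
Norleucine is absent, so KosJ is inactive.
Required activator KosJ is absent, so *gixQ* is not transcribed.
So GixQ is not produced.
No repressor is bound and MorF is active, so *ulmQ* is transcribed.
→ *ulmQ* is ON in A.
Condition B:
Glyoxylate is present, so VelA is inactive.
c-di-GMP is present, so SovB is inactive.
No activator is available at the *haxC* promoter, so *haxC* is not transcribed.
So HaxC is not produced.
MorF is produced constitutively and is active.
Norleucine is present, so KosJ is active.
No repressor is bound and KosJ is active, so *gixQ* is transcribed.
So GixQ is produced and active.
With repressor GixQ bound, *ulmQ* is not transcribed.
→ *ulmQ* is OFF in B.

A only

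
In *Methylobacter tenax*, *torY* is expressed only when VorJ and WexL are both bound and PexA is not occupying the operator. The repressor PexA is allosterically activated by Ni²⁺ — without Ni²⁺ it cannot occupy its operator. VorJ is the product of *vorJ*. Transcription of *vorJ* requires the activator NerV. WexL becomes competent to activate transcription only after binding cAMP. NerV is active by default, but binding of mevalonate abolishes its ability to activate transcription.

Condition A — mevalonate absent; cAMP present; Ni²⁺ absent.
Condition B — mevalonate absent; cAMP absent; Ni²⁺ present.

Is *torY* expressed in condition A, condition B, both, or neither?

Condition A:
Mevalonate is absent, so NerV is active.
No repressor is bound and NerV is active, so *vorJ* is transcribed.
So VorJ is produced and active.
cAMP is present, so WexL is active.
Ni²⁺ is absent, so PexA is inactive.
No repressor is bound and VorJ and WexL are active, so *torY* is transcribed.
→ *torY* is ON in A.
Condition B:
Mevalonate is absent, so NerV is active.
No repressor is bound and NerV is active, so *vorJ* is transcribed.
So VorJ is produced and active.
cAMP is absent, so WexL is inactive.
Ni²⁺ is present, so PexA is active.
With repressor PexA bound, *torY* is not transcribed.
→ *torY* is OFF in B.

A only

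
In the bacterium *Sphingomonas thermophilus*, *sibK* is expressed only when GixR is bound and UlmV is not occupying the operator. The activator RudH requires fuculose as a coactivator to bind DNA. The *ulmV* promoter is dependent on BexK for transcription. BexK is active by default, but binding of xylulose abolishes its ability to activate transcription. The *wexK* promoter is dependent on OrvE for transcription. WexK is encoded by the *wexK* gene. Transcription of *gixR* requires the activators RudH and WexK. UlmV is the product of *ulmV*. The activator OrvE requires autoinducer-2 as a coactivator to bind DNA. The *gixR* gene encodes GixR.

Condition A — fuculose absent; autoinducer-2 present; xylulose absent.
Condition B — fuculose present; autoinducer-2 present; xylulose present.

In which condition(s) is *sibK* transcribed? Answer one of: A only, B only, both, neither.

B only

Condition A:
Fuculose is absent, so RudH is inactive.
Autoinducer-2 is present, so OrvE is active.
No repressor is bound and OrvE is active, so *wexK* is transcribed.
So WexK is produced and active.
Required activator RudH is absent, so *gixR* is not transcribed.
So GixR is not produced.
Xylulose is absent, so BexK is active.
No repressor is bound and BexK is active, so *ulmV* is transcribed.
So UlmV is produced and active.
With repressor UlmV bound, *sibK* is not transcribed.
→ *sibK* is OFF in A.
Condition B:
Fuculose is present, so RudH is active.
Autoinducer-2 is present, so OrvE is active.
No repressor is bound and OrvE is active, so *wexK* is transcribed.
So WexK is produced and active.
No repressor is bound and RudH and WexK are active, so *gixR* is transcribed.
So GixR is produced and active.
Xylulose is present, so BexK is inactive.
Required activator BexK is absent, so *ulmV* is not transcribed.
So UlmV is not produced.
No repressor is bound and GixR is active, so *sibK* is transcribed.
→ *sibK* is ON in B.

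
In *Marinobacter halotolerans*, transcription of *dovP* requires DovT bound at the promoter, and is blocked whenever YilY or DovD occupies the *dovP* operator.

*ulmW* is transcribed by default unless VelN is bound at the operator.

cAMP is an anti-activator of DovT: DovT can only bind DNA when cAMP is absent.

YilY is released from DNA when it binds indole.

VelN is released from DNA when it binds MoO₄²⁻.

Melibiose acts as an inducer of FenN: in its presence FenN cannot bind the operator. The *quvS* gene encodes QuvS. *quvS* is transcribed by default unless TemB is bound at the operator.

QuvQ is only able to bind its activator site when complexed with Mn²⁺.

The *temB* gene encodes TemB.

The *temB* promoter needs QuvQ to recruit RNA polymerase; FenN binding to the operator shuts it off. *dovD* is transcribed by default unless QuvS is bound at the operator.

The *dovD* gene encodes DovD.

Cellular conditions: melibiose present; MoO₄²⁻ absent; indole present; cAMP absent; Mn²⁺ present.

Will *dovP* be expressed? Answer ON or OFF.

Indole is present, so YilY is inactive.
Mn²⁺ is present, so QuvQ is active.
Melibiose is present, so FenN is inactive.
No repressor is bound and QuvQ is active, so *temB* is transcribed.
So TemB is produced and active.
With repressor TemB bound, *quvS* is not transcribed.
So QuvS is not produced.
With no repressor bound, *dovD* is transcribed.
So DovD is produced and active.
cAMP is absent, so DovT is active.
With repressor DovD bound, *dovP* is not transcribed.

OFF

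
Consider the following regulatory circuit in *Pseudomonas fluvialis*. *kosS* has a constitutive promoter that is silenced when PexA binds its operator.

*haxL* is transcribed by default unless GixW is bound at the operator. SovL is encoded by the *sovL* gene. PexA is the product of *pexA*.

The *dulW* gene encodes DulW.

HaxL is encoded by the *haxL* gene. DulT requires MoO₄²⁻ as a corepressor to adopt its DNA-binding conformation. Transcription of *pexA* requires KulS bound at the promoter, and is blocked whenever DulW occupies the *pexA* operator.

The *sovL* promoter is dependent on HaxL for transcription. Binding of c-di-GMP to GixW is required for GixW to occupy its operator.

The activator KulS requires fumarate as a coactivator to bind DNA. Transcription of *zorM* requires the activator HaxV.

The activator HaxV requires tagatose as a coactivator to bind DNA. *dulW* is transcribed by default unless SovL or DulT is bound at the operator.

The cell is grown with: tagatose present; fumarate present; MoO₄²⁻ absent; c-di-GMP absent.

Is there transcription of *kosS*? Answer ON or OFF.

OFF

c-di-GMP is absent, so GixW is inactive.
With no repressor bound, *haxL* is transcribed.
So HaxL is produced and active.
No repressor is bound and HaxL is active, so *sovL* is transcribed.
So SovL is produced and active.
MoO₄²⁻ is absent, so DulT is inactive.
With repressor SovL bound, *dulW* is not transcribed.
So DulW is not produced.
Fumarate is present, so KulS is active.
No repressor is bound and KulS is active, so *pexA* is transcribed.
So PexA is produced and active.
With repressor PexA bound, *kosS* is not transcribed.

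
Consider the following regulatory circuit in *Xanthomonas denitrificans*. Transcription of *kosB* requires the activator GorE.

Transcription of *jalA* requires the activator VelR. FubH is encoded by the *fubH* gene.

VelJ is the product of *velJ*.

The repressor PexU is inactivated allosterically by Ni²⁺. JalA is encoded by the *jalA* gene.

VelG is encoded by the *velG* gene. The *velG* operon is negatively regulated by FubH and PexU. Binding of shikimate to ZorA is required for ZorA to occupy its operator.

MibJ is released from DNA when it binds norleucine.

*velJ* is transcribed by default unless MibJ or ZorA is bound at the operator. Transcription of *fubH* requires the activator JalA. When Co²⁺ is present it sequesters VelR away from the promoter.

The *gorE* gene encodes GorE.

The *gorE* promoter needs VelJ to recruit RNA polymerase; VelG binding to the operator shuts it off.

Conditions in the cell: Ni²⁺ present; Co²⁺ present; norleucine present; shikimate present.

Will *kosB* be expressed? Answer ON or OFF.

OFF

Co²⁺ is present, so VelR is inactive.
Required activator VelR is absent, so *jalA* is not transcribed.
So JalA is not produced.
Required activator JalA is absent, so *fubH* is not transcribed.
So FubH is not produced.
Ni²⁺ is present, so PexU is inactive.
With no repressor bound, *velG* is transcribed.
So VelG is produced and active.
Norleucine is present, so MibJ is inactive.
Shikimate is present, so ZorA is active.
With repressor ZorA bound, *velJ* is not transcribed.
So VelJ is not produced.
With repressor VelG bound, *gorE* is not transcribed.
So GorE is not produced.
Required activator GorE is absent, so *kosB* is not transcribed.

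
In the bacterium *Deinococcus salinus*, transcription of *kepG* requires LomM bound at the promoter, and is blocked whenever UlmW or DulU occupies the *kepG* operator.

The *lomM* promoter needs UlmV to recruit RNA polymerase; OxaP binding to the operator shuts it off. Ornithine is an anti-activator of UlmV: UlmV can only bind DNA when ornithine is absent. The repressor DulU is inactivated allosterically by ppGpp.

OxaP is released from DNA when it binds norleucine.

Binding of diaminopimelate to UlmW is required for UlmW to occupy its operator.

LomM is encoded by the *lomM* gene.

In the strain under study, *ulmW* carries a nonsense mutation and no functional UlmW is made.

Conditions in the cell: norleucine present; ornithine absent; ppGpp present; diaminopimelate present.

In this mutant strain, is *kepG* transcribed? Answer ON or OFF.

UlmW is non-functional in this strain, so it has no effect.
ppGpp is present, so DulU is inactive.
Ornithine is absent, so UlmV is active.
Norleucine is present, so OxaP is inactive.
No repressor is bound and UlmV is active, so *lomM* is transcribed.
So LomM is produced and active.
No repressor is bound and LomM is active, so *kepG* is transcribed.

ON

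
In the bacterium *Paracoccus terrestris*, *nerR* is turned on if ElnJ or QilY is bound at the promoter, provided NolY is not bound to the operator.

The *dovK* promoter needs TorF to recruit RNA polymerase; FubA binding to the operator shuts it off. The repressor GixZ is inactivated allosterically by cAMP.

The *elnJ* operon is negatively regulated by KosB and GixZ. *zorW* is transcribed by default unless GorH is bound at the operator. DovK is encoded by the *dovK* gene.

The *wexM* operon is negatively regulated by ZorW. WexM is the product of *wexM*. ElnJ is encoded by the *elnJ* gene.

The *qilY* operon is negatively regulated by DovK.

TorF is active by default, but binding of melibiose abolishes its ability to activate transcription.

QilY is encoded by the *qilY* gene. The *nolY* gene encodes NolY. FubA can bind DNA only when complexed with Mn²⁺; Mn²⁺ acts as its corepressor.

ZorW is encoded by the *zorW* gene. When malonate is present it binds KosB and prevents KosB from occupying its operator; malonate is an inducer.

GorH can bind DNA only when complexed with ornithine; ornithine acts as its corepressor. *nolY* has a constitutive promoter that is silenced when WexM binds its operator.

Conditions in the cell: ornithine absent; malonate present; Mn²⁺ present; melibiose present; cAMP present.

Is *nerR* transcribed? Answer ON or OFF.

Malonate is present, so KosB is inactive.
cAMP is present, so GixZ is inactive.
With no repressor bound, *elnJ* is transcribed.
So ElnJ is produced and active.
Mn²⁺ is present, so FubA is active.
Melibiose is present, so TorF is inactive.
With repressor FubA bound, *dovK* is not transcribed.
So DovK is not produced.
With no repressor bound, *qilY* is transcribed.
So QilY is produced and active.
Ornithine is absent, so GorH is inactive.
With no repressor bound, *zorW* is transcribed.
So ZorW is produced and active.
With repressor ZorW bound, *wexM* is not transcribed.
So WexM is not produced.
With no repressor bound, *nolY* is transcribed.
So NolY is produced and active.
With repressor NolY bound, *nerR* is not transcribed.

OFF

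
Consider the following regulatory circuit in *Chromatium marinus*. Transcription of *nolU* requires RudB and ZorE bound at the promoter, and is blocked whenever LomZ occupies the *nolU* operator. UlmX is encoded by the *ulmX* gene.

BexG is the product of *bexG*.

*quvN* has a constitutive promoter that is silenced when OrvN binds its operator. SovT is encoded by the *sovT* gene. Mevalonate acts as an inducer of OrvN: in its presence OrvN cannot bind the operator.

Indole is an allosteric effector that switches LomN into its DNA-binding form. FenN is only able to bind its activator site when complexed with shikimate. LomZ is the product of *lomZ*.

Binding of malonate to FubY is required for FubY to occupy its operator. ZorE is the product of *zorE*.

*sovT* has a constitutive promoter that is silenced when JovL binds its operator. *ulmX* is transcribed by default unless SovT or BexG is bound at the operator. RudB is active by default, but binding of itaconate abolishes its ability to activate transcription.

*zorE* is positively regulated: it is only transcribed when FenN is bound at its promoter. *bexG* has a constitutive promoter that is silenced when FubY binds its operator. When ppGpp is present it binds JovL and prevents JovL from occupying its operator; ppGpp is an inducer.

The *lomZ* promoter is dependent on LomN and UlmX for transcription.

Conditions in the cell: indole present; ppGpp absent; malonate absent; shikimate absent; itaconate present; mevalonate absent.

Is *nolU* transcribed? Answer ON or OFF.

OFF

Indole is present, so LomN is active.
ppGpp is absent, so JovL is active.
With repressor JovL bound, *sovT* is not transcribed.
So SovT is not produced.
Malonate is absent, so FubY is inactive.
With no repressor bound, *bexG* is transcribed.
So BexG is produced and active.
With repressor BexG bound, *ulmX* is not transcribed.
So UlmX is not produced.
Required activator UlmX is absent, so *lomZ* is not transcribed.
So LomZ is not produced.
Itaconate is present, so RudB is inactive.
Shikimate is absent, so FenN is inactive.
Required activator FenN is absent, so *zorE* is not transcribed.
So ZorE is not produced.
Required activator RudB is absent, so *nolU* is not transcribed.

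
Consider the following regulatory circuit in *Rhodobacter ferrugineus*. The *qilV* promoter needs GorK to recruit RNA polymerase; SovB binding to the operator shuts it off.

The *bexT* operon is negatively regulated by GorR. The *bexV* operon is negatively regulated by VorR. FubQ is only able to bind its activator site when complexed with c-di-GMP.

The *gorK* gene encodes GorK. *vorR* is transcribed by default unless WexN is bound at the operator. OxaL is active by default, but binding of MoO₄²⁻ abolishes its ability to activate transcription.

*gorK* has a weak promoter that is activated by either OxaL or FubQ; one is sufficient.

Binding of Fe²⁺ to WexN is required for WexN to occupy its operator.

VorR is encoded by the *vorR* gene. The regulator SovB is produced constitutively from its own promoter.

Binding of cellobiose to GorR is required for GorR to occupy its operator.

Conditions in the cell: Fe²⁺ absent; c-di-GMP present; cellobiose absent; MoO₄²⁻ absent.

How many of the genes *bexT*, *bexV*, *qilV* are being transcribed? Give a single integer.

Cellobiose is absent, so GorR is inactive.
With no repressor bound, *bexT* is transcribed.
→ *bexT* is ON.
Fe²⁺ is absent, so WexN is inactive.
With no repressor bound, *vorR* is transcribed.
So VorR is produced and active.
With repressor VorR bound, *bexV* is not transcribed.
→ *bexV* is OFF.
SovB is produced constitutively and is active.
MoO₄²⁻ is absent, so OxaL is active.
c-di-GMP is present, so FubQ is active.
Activator OxaL is present, so *gorK* is transcribed.
So GorK is produced and active.
With repressor SovB bound, *qilV* is not transcribed.
→ *qilV* is OFF.
1 of the 3 genes is transcribed.

1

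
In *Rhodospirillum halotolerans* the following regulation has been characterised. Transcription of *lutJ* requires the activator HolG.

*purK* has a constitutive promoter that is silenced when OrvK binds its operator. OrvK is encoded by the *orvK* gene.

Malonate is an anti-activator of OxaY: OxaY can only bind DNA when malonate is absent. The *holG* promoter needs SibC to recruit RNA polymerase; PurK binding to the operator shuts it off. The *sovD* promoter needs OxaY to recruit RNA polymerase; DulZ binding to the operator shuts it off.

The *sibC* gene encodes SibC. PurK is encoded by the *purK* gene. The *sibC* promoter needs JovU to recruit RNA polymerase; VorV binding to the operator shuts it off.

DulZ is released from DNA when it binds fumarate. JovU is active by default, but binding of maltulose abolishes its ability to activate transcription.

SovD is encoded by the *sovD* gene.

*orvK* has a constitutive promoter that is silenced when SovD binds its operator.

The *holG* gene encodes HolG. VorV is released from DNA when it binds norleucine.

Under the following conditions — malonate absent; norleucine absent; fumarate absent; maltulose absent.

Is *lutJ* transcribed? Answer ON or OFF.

OFF

Malonate is absent, so OxaY is active.
Fumarate is absent, so DulZ is active.
With repressor DulZ bound, *sovD* is not transcribed.
So SovD is not produced.
With no repressor bound, *orvK* is transcribed.
So OrvK is produced and active.
With repressor OrvK bound, *purK* is not transcribed.
So PurK is not produced.
Norleucine is absent, so VorV is active.
Maltulose is absent, so JovU is active.
With repressor VorV bound, *sibC* is not transcribed.
So SibC is not produced.
Required activator SibC is absent, so *holG* is not transcribed.
So HolG is not produced.
Required activator HolG is absent, so *lutJ* is not transcribed.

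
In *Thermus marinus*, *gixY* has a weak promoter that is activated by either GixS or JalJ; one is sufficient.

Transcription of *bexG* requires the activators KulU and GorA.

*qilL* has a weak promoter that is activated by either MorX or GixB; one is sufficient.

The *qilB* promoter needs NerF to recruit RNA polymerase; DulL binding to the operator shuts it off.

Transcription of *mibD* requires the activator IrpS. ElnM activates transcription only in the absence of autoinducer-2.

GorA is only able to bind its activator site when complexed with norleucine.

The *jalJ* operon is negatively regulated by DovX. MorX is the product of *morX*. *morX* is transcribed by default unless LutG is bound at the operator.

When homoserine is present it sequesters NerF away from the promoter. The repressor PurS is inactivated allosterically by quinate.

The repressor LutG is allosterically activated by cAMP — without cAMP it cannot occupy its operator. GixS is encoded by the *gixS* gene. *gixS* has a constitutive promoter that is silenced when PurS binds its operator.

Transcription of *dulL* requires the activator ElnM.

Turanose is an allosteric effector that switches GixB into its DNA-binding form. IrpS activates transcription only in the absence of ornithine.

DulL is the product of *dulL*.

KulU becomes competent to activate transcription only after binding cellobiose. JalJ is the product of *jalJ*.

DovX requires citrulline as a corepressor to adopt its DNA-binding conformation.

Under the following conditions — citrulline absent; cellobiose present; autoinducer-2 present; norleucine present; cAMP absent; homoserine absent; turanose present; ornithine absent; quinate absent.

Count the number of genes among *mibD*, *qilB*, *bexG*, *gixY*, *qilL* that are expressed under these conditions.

Ornithine is absent, so IrpS is active.
No repressor is bound and IrpS is active, so *mibD* is transcribed.
→ *mibD* is ON.
Autoinducer-2 is present, so ElnM is inactive.
Required activator ElnM is absent, so *dulL* is not transcribed.
So DulL is not produced.
Homoserine is absent, so NerF is active.
No repressor is bound and NerF is active, so *qilB* is transcribed.
→ *qilB* is ON.
Cellobiose is present, so KulU is active.
Norleucine is present, so GorA is active.
No repressor is bound and KulU and GorA are active, so *bexG* is transcribed.
→ *bexG* is ON.
Quinate is absent, so PurS is active.
With repressor PurS bound, *gixS* is not transcribed.
So GixS is not produced.
Citrulline is absent, so DovX is inactive.
With no repressor bound, *jalJ* is transcribed.
So JalJ is produced and active.
Activator JalJ is present, so *gixY* is transcribed.
→ *gixY* is ON.
cAMP is absent, so LutG is inactive.
With no repressor bound, *morX* is transcribed.
So MorX is produced and active.
Turanose is present, so GixB is active.
Activator MorX is present, so *qilL* is transcribed.
→ *qilL* is ON.
5 of the 5 genes are transcribed.

5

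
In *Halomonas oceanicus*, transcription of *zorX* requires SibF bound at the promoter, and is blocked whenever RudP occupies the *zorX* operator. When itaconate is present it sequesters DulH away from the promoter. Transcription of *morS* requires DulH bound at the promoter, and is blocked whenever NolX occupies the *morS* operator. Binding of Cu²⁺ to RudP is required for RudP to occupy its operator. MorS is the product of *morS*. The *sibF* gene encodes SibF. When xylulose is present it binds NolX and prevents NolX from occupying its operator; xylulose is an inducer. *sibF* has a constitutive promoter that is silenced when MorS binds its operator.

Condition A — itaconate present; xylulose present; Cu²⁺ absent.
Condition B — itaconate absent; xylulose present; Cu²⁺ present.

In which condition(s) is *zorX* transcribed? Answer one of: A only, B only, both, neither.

Condition A:
Itaconate is present, so DulH is inactive.
Xylulose is present, so NolX is inactive.
Required activator DulH is absent, so *morS* is not transcribed.
So MorS is not produced.
With no repressor bound, *sibF* is transcribed.
So SibF is produced and active.
Cu²⁺ is absent, so RudP is inactive.
No repressor is bound and SibF is active, so *zorX* is transcribed.
→ *zorX* is ON in A.
Condition B:
Itaconate is absent, so DulH is active.
Xylulose is present, so NolX is inactive.
No repressor is bound and DulH is active, so *morS* is transcribed.
So MorS is produced and active.
With repressor MorS bound, *sibF* is not transcribed.
So SibF is not produced.
Cu²⁺ is present, so RudP is active.
With repressor RudP bound, *zorX* is not transcribed.
→ *zorX* is OFF in B.

A only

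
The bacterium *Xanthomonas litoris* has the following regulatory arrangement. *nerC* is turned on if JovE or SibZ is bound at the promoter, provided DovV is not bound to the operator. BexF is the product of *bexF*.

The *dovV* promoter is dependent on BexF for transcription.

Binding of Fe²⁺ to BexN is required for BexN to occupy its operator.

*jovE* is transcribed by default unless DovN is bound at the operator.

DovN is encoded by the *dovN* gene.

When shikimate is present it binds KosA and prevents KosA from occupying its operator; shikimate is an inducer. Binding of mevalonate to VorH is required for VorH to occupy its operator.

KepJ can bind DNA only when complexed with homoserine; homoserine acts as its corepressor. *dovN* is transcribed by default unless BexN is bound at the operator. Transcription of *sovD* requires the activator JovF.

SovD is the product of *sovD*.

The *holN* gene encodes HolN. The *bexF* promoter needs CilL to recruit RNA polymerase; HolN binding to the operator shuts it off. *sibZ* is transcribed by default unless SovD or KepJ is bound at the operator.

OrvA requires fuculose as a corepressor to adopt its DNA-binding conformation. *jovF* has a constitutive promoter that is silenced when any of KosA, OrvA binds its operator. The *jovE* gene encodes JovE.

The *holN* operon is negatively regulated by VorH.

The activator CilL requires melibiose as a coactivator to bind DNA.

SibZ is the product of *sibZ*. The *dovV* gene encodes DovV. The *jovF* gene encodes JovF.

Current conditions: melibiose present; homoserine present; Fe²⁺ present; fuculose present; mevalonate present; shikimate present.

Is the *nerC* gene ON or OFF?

OFF

Fe²⁺ is present, so BexN is active.
With repressor BexN bound, *dovN* is not transcribed.
So DovN is not produced.
With no repressor bound, *jovE* is transcribed.
So JovE is produced and active.
Shikimate is present, so KosA is inactive.
Fuculose is present, so OrvA is active.
With repressor OrvA bound, *jovF* is not transcribed.
So JovF is not produced.
Required activator JovF is absent, so *sovD* is not transcribed.
So SovD is not produced.
Homoserine is present, so KepJ is active.
With repressor KepJ bound, *sibZ* is not transcribed.
So SibZ is not produced.
Melibiose is present, so CilL is active.
Mevalonate is present, so VorH is active.
With repressor VorH bound, *holN* is not transcribed.
So HolN is not produced.
No repressor is bound and CilL is active, so *bexF* is transcribed.
So BexF is produced and active.
No repressor is bound and BexF is active, so *dovV* is transcribed.
So DovV is produced and active.
With repressor DovV bound, *nerC* is not transcribed.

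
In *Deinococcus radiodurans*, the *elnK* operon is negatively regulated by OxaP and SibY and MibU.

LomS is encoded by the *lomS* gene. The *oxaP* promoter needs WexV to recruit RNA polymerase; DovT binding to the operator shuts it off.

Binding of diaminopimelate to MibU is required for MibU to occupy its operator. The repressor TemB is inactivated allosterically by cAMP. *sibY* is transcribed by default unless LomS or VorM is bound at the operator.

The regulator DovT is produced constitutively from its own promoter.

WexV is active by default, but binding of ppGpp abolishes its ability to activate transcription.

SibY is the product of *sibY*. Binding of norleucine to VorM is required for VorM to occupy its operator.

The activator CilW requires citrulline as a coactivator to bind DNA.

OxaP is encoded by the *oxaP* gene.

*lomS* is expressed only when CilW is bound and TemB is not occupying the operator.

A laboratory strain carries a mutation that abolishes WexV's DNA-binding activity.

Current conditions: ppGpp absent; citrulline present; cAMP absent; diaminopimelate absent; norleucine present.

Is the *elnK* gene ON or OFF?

ON

DovT is produced constitutively and is active.
WexV is non-functional in this strain, so it has no effect.
With repressor DovT bound, *oxaP* is not transcribed.
So OxaP is not produced.
cAMP is absent, so TemB is active.
Citrulline is present, so CilW is active.
With repressor TemB bound, *lomS* is not transcribed.
So LomS is not produced.
Norleucine is present, so VorM is active.
With repressor VorM bound, *sibY* is not transcribed.
So SibY is not produced.
Diaminopimelate is absent, so MibU is inactive.
With no repressor bound, *elnK* is transcribed.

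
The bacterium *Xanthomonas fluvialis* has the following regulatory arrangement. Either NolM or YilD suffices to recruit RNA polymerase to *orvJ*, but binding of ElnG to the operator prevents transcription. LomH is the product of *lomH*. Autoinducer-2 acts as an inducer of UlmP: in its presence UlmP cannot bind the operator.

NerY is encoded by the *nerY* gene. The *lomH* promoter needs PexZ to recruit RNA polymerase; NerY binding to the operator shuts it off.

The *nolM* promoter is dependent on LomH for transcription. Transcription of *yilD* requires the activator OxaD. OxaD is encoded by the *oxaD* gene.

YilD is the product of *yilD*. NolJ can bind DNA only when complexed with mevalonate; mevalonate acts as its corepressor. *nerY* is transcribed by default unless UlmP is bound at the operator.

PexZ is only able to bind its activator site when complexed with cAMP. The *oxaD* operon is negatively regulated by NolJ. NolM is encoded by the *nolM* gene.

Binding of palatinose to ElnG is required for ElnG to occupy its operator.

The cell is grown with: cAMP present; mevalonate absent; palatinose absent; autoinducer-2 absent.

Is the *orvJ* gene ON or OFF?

Palatinose is absent, so ElnG is inactive.
cAMP is present, so PexZ is active.
Autoinducer-2 is absent, so UlmP is active.
With repressor UlmP bound, *nerY* is not transcribed.
So NerY is not produced.
No repressor is bound and PexZ is active, so *lomH* is transcribed.
So LomH is produced and active.
No repressor is bound and LomH is active, so *nolM* is transcribed.
So NolM is produced and active.
Mevalonate is absent, so NolJ is inactive.
With no repressor bound, *oxaD* is transcribed.
So OxaD is produced and active.
No repressor is bound and OxaD is active, so *yilD* is transcribed.
So YilD is produced and active.
Activator NolM is present, so *orvJ* is transcribed.

ON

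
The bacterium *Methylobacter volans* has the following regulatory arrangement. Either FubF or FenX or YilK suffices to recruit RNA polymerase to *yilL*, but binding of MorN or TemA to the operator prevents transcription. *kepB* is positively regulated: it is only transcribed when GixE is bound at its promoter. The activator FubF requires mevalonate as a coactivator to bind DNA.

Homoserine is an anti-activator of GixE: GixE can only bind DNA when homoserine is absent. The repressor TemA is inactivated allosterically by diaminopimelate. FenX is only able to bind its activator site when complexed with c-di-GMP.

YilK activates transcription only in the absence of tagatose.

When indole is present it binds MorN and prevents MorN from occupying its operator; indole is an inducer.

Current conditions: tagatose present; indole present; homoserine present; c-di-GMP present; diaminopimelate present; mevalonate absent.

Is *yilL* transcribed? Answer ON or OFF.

Indole is present, so MorN is inactive.
Diaminopimelate is present, so TemA is inactive.
Mevalonate is absent, so FubF is inactive.
c-di-GMP is present, so FenX is active.
Tagatose is present, so YilK is inactive.
Activator FenX is present, so *yilL* is transcribed.

ON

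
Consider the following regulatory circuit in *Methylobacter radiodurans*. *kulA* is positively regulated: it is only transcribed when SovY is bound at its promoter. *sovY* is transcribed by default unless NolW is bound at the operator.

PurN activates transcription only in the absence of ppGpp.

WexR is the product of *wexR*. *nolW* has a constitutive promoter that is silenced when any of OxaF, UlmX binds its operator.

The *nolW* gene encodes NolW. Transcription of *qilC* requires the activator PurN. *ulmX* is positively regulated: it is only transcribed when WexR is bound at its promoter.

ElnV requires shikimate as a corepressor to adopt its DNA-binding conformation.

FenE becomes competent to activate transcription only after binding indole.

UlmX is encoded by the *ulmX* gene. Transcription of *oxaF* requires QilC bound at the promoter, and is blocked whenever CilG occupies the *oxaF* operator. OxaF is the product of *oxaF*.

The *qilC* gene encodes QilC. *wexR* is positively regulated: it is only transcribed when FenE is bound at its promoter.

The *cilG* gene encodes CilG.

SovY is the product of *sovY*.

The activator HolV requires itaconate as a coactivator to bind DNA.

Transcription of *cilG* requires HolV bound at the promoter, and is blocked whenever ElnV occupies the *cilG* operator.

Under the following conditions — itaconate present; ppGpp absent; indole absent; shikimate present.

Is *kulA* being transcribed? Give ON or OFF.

ON

ppGpp is absent, so PurN is active.
No repressor is bound and PurN is active, so *qilC* is transcribed.
So QilC is produced and active.
Itaconate is present, so HolV is active.
Shikimate is present, so ElnV is active.
With repressor ElnV bound, *cilG* is not transcribed.
So CilG is not produced.
No repressor is bound and QilC is active, so *oxaF* is transcribed.
So OxaF is produced and active.
Indole is absent, so FenE is inactive.
Required activator FenE is absent, so *wexR* is not transcribed.
So WexR is not produced.
Required activator WexR is absent, so *ulmX* is not transcribed.
So UlmX is not produced.
With repressor OxaF bound, *nolW* is not transcribed.
So NolW is not produced.
With no repressor bound, *sovY* is transcribed.
So SovY is produced and active.
No repressor is bound and SovY is active, so *kulA* is transcribed.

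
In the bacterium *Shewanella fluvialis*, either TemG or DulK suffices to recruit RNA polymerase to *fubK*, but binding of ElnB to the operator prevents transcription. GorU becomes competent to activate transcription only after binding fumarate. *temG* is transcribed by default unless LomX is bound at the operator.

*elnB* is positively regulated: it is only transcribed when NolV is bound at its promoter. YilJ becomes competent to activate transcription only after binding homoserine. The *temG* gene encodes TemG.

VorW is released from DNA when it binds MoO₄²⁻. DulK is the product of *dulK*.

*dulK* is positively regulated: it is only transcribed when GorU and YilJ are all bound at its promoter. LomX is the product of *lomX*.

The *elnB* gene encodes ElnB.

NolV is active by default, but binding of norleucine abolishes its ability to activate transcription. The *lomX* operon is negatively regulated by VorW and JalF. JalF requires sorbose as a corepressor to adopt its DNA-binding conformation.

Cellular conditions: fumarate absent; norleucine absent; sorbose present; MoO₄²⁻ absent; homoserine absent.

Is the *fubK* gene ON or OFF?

Norleucine is absent, so NolV is active.
No repressor is bound and NolV is active, so *elnB* is transcribed.
So ElnB is produced and active.
MoO₄²⁻ is absent, so VorW is active.
Sorbose is present, so JalF is active.
With repressor VorW bound, *lomX* is not transcribed.
So LomX is not produced.
With no repressor bound, *temG* is transcribed.
So TemG is produced and active.
Fumarate is absent, so GorU is inactive.
Homoserine is absent, so YilJ is inactive.
Required activator GorU is absent, so *dulK* is not transcribed.
So DulK is not produced.
With repressor ElnB bound, *fubK* is not transcribed.

OFF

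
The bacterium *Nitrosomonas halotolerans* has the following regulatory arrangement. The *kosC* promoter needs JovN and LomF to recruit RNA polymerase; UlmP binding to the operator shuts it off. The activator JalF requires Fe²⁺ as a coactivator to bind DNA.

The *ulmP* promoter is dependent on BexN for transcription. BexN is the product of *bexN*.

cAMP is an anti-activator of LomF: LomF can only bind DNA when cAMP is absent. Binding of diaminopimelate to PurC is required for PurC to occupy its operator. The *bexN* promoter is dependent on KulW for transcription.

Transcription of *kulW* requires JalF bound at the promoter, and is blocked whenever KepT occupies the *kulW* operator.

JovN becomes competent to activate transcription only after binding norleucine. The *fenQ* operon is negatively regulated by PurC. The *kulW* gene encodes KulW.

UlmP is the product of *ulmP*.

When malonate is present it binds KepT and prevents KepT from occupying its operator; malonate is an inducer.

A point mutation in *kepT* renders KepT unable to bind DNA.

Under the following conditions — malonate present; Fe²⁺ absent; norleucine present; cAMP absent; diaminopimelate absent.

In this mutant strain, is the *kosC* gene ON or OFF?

Norleucine is present, so JovN is active.
Fe²⁺ is absent, so JalF is inactive.
KepT is non-functional in this strain, so it has no effect.
Required activator JalF is absent, so *kulW* is not transcribed.
So KulW is not produced.
Required activator KulW is absent, so *bexN* is not transcribed.
So BexN is not produced.
Required activator BexN is absent, so *ulmP* is not transcribed.
So UlmP is not produced.
cAMP is absent, so LomF is active.
No repressor is bound and JovN and LomF are active, so *kosC* is transcribed.

ON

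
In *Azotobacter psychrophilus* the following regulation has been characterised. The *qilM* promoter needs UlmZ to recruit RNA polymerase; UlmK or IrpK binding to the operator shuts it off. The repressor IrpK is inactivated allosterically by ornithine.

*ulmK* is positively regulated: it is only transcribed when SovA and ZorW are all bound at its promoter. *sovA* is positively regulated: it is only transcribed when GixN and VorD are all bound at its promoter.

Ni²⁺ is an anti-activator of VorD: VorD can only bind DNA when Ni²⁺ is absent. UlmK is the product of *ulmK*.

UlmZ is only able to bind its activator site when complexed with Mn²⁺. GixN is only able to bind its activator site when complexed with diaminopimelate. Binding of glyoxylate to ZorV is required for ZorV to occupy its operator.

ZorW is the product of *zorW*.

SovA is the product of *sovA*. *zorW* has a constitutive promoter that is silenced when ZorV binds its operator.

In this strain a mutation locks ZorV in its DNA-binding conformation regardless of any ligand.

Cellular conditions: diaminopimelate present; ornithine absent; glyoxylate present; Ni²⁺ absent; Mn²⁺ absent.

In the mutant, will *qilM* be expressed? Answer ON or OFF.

OFF

Diaminopimelate is present, so GixN is active.
Ni²⁺ is absent, so VorD is active.
No repressor is bound and GixN and VorD are active, so *sovA* is transcribed.
So SovA is produced and active.
ZorV is constitutively active in this strain.
With repressor ZorV bound, *zorW* is not transcribed.
So ZorW is not produced.
Required activator ZorW is absent, so *ulmK* is not transcribed.
So UlmK is not produced.
Ornithine is absent, so IrpK is active.
Mn²⁺ is absent, so UlmZ is inactive.
With repressor IrpK bound, *qilM* is not transcribed.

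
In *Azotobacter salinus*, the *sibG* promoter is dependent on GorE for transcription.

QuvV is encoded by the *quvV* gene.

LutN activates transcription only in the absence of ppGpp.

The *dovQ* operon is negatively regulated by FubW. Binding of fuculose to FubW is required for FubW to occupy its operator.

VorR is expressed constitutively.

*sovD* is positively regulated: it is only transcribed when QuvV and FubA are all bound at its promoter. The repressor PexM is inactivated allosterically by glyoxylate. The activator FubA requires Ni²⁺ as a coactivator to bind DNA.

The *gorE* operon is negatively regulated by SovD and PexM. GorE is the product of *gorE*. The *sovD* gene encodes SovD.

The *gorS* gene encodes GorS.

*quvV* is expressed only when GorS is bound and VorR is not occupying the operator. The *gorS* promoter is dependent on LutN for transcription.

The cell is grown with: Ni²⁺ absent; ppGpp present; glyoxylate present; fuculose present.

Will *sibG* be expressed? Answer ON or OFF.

ppGpp is present, so LutN is inactive.
Required activator LutN is absent, so *gorS* is not transcribed.
So GorS is not produced.
VorR is produced constitutively and is active.
With repressor VorR bound, *quvV* is not transcribed.
So QuvV is not produced.
Ni²⁺ is absent, so FubA is inactive.
Required activator QuvV is absent, so *sovD* is not transcribed.
So SovD is not produced.
Glyoxylate is present, so PexM is inactive.
With no repressor bound, *gorE* is transcribed.
So GorE is produced and active.
No repressor is bound and GorE is active, so *sibG* is transcribed.

ON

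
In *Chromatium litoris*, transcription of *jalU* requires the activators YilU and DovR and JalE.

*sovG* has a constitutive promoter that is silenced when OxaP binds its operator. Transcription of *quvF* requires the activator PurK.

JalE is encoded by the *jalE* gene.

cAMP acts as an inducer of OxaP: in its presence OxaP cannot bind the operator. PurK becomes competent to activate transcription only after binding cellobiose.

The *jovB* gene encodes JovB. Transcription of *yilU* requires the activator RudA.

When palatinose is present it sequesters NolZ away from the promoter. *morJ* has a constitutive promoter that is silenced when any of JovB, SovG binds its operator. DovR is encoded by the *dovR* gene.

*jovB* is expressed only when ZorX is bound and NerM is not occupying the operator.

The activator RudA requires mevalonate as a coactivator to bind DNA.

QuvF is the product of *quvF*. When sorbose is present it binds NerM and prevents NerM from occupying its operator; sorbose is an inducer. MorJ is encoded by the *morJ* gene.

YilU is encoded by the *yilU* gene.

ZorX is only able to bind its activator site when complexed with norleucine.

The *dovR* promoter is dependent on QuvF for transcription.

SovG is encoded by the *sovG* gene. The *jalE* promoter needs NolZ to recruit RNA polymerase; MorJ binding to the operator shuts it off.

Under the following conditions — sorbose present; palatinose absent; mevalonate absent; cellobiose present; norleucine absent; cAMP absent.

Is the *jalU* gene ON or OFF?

Mevalonate is absent, so RudA is inactive.
Required activator RudA is absent, so *yilU* is not transcribed.
So YilU is not produced.
Cellobiose is present, so PurK is active.
No repressor is bound and PurK is active, so *quvF* is transcribed.
So QuvF is produced and active.
No repressor is bound and QuvF is active, so *dovR* is transcribed.
So DovR is produced and active.
Sorbose is present, so NerM is inactive.
Norleucine is absent, so ZorX is inactive.
Required activator ZorX is absent, so *jovB* is not transcribed.
So JovB is not produced.
cAMP is absent, so OxaP is active.
With repressor OxaP bound, *sovG* is not transcribed.
So SovG is not produced.
With no repressor bound, *morJ* is transcribed.
So MorJ is produced and active.
Palatinose is absent, so NolZ is active.
With repressor MorJ bound, *jalE* is not transcribed.
So JalE is not produced.
Required activator YilU is absent, so *jalU* is not transcribed.

OFF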